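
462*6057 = 2798334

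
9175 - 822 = 8353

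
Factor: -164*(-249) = 2^2*3^1*41^1*83^1 = 40836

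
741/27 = 247/9 ≈ 27.44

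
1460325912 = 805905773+654420139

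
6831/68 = 100+31/68 ≈ 100.46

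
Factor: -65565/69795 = -1*3^(-1)*11^(-1)*31^1 = -31/33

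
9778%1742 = 1068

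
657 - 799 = -142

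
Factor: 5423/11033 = 29^1 * 59^(-1) = 29/59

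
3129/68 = 46 + 1/68≈46.01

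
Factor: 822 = 2^1*3^1*137^1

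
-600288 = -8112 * 74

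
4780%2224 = 332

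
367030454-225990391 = 141040063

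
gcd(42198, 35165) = 7033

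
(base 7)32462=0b1111111000001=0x1fc1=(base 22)ghb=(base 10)8129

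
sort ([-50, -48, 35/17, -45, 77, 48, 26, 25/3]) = [-50, -48, -45, 35/17, 25/3, 26, 48, 77]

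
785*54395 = 42700075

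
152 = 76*2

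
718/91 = 7+81/91 ≈ 7.89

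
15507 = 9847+5660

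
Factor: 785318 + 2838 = 2^2*103^1*1913^1 = 788156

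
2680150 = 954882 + 1725268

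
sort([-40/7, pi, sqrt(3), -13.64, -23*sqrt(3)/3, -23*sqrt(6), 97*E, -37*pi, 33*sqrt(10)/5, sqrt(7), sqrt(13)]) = [-37*pi, -23*sqrt(6), -13.64, -23*sqrt(3)/3, -40/7, sqrt(3), sqrt(7), pi, sqrt(13), 33*sqrt(10)/5, 97*E]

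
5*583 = 2915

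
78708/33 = 2385 + 1/11 ≈ 2385.09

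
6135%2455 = 1225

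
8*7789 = 62312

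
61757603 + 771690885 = 833448488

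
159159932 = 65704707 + 93455225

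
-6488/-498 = 13 + 7/249 ≈ 13.03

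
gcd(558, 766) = 2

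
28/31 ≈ 0.903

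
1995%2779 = 1995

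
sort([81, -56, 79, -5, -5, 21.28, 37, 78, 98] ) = [-56, -5, -5, 21.28, 37, 78, 79, 81, 98] 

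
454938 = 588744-133806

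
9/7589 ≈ 0.00119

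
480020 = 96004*5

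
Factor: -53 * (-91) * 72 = 2^3 * 3^2 * 7^1 * 13^1 * 53^1 = 347256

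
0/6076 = 0 = 0.00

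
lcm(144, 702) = 5616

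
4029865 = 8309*485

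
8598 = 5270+3328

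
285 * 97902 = 27902070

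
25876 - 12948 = 12928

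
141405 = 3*47135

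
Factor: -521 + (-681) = -1*2^1*601^1 = -1202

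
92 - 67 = 25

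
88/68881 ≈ 0.00128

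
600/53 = 11 + 17/53 ≈ 11.32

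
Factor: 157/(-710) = -1*2^(-1)*5^(-1)*71^(-1)*157^1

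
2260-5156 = -2896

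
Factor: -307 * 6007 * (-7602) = 2^1 * 3^1 * 7^1 * 181^1 * 307^1 * 6007^1 = 14019220698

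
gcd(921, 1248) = 3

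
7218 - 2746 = 4472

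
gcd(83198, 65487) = 1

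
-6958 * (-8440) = 58725520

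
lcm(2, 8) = 8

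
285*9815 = 2797275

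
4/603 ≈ 0.00663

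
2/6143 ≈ 0.000326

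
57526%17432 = 5230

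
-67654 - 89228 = -156882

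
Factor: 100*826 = 2^3*5^2*7^1*59^1 = 82600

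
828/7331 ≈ 0.113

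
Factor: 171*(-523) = -1*3^2*19^1*523^1 = -89433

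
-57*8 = -456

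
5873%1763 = 584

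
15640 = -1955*(-8)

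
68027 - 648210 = -580183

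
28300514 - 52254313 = -23953799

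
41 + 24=65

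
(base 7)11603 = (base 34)2lf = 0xbe1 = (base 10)3041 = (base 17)a8f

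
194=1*194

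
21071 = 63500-42429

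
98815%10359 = 5584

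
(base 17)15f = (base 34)bf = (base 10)389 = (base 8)605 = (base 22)hf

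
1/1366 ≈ 0.000732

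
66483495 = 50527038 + 15956457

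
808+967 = 1775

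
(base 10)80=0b1010000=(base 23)3b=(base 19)44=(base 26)32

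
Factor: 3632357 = 89^1 * 40813^1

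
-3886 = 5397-9283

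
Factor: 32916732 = 2^2*3^1*47^1*58363^1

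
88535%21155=3915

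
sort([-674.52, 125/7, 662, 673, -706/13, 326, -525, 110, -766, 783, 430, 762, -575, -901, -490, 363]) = [-901, -766, -674.52, -575, -525, -490, -706/13, 125/7, 110, 326, 363, 430, 662, 673, 762, 783]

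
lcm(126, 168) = 504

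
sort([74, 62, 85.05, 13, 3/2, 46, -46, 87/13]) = [-46, 3/2, 87/13, 13, 46, 62, 74, 85.05]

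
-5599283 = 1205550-6804833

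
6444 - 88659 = -82215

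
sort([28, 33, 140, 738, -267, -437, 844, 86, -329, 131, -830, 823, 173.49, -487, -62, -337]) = [-830, -487, -437, -337, -329, -267, -62, 28, 33, 86, 131, 140, 173.49, 738, 823, 844]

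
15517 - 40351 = -24834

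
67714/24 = 33857/12 ≈ 2821.42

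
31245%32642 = 31245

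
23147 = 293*79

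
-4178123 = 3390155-7568278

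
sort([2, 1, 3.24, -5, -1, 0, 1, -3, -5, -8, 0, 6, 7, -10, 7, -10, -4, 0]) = [-10, -10, -8, -5, -5, -4, -3, -1, 0, 0, 0, 1, 1, 2, 3.24, 6, 7, 7]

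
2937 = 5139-2202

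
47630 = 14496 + 33134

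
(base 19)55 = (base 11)91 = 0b1100100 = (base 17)5f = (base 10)100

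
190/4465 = 2/47 ≈ 0.0426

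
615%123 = 0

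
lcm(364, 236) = 21476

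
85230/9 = 9470 = 9470.00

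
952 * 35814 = 34094928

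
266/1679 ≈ 0.158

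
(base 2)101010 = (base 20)22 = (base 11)39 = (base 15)2c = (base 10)42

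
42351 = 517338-474987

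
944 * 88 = 83072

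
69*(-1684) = -116196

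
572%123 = 80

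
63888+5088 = 68976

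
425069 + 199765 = 624834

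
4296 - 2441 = 1855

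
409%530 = 409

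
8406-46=8360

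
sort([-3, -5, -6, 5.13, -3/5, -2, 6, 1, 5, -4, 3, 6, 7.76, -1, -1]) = [-6, -5, -4, -3, -2, -1, -1, -3/5, 1, 3, 5, 5.13, 6, 6, 7.76]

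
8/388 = 2/97 ≈ 0.0206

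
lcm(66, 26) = 858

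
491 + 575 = 1066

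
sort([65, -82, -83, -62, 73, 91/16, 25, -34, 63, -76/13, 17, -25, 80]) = [-83, -82, -62, -34, -25, -76/13, 91/16, 17, 25, 63, 65, 73, 80]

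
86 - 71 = 15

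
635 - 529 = 106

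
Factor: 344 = 2^3 * 43^1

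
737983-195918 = 542065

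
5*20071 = 100355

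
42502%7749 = 3757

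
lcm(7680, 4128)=330240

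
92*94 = 8648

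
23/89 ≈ 0.258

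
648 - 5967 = -5319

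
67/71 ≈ 0.944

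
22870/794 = 28+319/397 ≈ 28.80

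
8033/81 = 99 + 14/81 ≈ 99.17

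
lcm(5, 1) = 5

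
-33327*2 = -66654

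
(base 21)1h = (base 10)38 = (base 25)1d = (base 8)46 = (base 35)13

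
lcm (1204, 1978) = 27692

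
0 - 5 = -5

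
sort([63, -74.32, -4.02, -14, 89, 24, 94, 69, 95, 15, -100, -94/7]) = [-100, -74.32, -14, -94/7, -4.02, 15, 24, 63, 69, 89, 94, 95]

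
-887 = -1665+778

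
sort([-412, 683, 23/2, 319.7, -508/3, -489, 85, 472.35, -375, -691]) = [-691, -489, -412, -375, -508/3, 23/2, 85, 319.7, 472.35, 683]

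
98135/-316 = -310-175/316 ≈ -310.55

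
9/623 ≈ 0.0144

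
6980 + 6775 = 13755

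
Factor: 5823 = 3^2*647^1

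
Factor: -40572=-1 * 2^2 * 3^2 * 7^2 * 23^1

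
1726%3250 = 1726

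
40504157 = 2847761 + 37656396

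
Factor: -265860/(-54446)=2^1 * 3^2 * 5^1 * 211^1 * 3889^(-1)=18990/3889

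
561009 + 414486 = 975495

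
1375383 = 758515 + 616868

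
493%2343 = 493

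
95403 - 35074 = 60329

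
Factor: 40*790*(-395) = -1*2^4*5^3*79^2 = -12482000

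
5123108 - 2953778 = 2169330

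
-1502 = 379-1881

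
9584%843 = 311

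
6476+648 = 7124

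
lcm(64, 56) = 448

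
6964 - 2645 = 4319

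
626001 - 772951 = -146950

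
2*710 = 1420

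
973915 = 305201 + 668714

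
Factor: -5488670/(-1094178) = 3^(-1) * 5^1 * 11^1 * 41^1 * 43^(-1) * 1217^1 * 4241^(-1) = 2744335/547089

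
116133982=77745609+38388373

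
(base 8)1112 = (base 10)586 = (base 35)gq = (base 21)16j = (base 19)1bg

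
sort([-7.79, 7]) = [-7.79, 7]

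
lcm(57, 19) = 57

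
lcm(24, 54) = 216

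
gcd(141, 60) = 3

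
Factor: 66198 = 2^1*3^1*11^1*17^1*59^1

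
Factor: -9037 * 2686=-1 * 2^1 * 7^1 * 17^1 * 79^1 * 1291^1=-24273382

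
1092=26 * 42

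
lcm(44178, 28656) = 1060272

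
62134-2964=59170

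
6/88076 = 3/44038 ≈ 0.0000681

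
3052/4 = 763 = 763.00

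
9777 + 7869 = 17646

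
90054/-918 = -5003/51 ≈ -98.10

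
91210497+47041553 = 138252050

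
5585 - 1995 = 3590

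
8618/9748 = 4309/4874 ≈ 0.884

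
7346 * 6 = 44076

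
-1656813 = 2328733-3985546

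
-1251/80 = -15 - 51/80 ≈ -15.64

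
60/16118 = 30/8059≈0.00372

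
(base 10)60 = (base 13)48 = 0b111100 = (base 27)26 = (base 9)66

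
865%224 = 193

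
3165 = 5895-2730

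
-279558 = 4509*(-62)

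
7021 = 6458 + 563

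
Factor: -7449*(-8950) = 2^1*3^1*5^2*13^1*179^1*191^1 = 66668550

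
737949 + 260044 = 997993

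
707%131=52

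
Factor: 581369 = 581369^1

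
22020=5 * 4404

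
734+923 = 1657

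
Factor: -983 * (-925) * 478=2^1 * 5^2 * 37^1 * 239^1 * 983^1=434633450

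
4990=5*998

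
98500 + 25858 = 124358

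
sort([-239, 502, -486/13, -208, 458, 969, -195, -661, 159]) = [-661, -239, -208, -195, -486/13, 159, 458, 502, 969]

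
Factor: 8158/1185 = 2^1*3^(-1)*5^(-1)*79^(-1)*4079^1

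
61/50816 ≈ 0.00120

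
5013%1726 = 1561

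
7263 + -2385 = 4878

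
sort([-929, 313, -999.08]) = [-999.08, -929, 313]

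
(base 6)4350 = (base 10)1002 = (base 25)1f2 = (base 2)1111101010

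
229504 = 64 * 3586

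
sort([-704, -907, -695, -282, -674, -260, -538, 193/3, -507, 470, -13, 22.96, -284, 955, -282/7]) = [-907, -704, -695, -674, -538, -507, -284, -282, -260, -282/7, -13, 22.96, 193/3, 470, 955]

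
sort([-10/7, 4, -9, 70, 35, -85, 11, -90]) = [-90, -85, -9, -10/7, 4, 11, 35, 70]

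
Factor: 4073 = 4073^1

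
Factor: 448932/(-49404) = -1*11^1*19^1*23^(-1) = -209/23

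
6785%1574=489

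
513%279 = 234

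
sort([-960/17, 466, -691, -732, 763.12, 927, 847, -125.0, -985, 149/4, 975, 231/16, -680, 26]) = [-985, -732, -691, -680, -125.0, -960/17, 231/16, 26, 149/4, 466, 763.12, 847, 927, 975]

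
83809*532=44586388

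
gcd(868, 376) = 4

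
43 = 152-109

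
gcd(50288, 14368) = 7184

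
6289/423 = 14 + 367/423≈14.87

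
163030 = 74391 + 88639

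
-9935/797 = -12 - 371/797 ≈ -12.47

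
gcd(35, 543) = 1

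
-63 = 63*(-1) 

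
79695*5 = 398475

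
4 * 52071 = 208284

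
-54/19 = -2 - 16/19 ≈ -2.84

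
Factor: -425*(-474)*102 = 2^2*3^2*5^2*17^2*79^1 = 20547900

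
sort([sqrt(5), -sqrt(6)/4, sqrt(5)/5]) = [-sqrt(6)/4, sqrt(5)/5, sqrt(5)]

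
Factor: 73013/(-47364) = -1*2^(-2)*3^(-1)*3947^(-1)*73013^1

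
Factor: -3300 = -1*2^2*3^1*5^2*11^1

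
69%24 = 21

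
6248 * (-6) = -37488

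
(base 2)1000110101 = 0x235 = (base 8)1065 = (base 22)13f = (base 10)565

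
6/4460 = 3/2230 ≈ 0.00135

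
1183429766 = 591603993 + 591825773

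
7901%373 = 68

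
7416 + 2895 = 10311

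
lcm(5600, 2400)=16800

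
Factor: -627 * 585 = -1 * 3^3 * 5^1 * 11^1 * 13^1 * 19^1 = -366795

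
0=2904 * 0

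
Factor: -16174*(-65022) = 2^2*3^1*8087^1*10837^1 = 1051665828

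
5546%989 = 601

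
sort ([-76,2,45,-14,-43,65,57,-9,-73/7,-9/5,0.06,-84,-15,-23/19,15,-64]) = [-84,-76,-64,-43,-15,-14,-73/7,-9,-9/5,-23/19,0.06,2,15,45,57,65]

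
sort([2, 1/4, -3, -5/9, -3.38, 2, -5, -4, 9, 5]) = [-5, -4, -3.38, -3, -5/9, 1/4, 2, 2, 5, 9]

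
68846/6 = 34423/3 ≈ 11474.33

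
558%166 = 60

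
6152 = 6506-354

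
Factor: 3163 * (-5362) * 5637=-1 * 2^1 * 3^1 * 7^1 * 383^1 * 1879^1 * 3163^1=-95603553822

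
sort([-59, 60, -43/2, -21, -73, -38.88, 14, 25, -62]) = [-73, -62, -59, -38.88, -43/2, -21, 14, 25, 60]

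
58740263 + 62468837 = 121209100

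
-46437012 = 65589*(-708)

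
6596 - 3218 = 3378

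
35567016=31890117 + 3676899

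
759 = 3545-2786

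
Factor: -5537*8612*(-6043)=2^2*7^2*113^1*2153^1*6043^1=288158303692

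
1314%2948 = 1314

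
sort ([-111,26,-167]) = [-167,-111,26]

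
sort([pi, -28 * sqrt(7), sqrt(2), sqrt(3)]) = [-28 * sqrt(7), sqrt(2), sqrt(3), pi]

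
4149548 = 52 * 79799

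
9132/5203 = 1+3929/5203 ≈ 1.76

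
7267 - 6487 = 780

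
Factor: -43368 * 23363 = -1 * 2^3 * 3^1 * 13^1 * 61^1 * 139^1 * 383^1 = -1013206584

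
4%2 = 0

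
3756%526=74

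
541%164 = 49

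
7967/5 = 1593 + 2/5 = 1593.40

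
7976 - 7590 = 386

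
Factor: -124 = -1*2^2*31^1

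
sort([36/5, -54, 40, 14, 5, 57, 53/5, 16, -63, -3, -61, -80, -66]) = [-80, -66, -63, -61, -54, -3, 5, 36/5, 53/5, 14, 16, 40, 57]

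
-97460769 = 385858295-483319064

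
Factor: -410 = -1*2^1*5^1*41^1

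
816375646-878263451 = -61887805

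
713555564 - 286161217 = 427394347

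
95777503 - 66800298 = 28977205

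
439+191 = 630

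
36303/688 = 52 + 527/688 ≈ 52.77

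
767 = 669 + 98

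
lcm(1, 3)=3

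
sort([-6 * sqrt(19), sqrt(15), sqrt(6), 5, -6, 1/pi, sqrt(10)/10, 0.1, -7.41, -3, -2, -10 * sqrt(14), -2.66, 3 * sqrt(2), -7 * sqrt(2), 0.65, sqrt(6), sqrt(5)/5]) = [-10 * sqrt(14), -6 * sqrt(19), -7 * sqrt(2), -7.41, -6, -3, -2.66, -2, 0.1, sqrt(10)/10, 1/pi, sqrt(5)/5, 0.65, sqrt(6), sqrt(6), sqrt(15), 3 * sqrt(2), 5]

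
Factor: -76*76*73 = -1*2^4*19^2*73^1 = -421648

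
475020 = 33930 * 14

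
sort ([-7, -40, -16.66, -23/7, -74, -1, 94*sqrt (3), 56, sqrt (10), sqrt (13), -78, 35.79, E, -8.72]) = [-78, -74, -40, -16.66, -8.72, -7, -23/7, -1, E, sqrt (10), sqrt (13), 35.79, 56, 94*sqrt (3)]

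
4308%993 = 336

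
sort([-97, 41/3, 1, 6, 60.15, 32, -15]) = [-97, -15, 1, 6, 41/3, 32, 60.15]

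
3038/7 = 434 = 434.00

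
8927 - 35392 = -26465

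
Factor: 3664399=3664399^1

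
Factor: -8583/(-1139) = 3^1 * 17^(-1) * 67^(-1) * 2861^1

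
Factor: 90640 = 2^4*5^1*11^1*103^1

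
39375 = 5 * 7875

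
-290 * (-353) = 102370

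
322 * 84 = 27048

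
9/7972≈0.00113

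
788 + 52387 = 53175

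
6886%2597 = 1692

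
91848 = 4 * 22962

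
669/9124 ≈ 0.0733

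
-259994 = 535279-795273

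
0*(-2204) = 0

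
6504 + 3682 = 10186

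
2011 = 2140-129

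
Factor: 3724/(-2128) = -1 * 2^(-2) * 7^1 = -7/4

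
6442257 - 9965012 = -3522755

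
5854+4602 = 10456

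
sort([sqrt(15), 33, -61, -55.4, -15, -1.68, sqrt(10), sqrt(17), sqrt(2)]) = [-61, -55.4, -15, -1.68, sqrt(2), sqrt(10), sqrt(15), sqrt(17), 33]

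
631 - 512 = 119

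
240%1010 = 240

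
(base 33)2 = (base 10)2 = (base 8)2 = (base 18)2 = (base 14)2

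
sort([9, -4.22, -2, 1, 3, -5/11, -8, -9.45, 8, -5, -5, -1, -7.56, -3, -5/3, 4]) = [-9.45, -8, -7.56, -5, -5, -4.22, -3, -2, -5/3, -1, -5/11, 1, 3, 4, 8, 9]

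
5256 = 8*657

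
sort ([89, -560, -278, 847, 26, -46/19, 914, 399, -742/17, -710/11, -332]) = [-560, -332, -278, -710/11, -742/17, -46/19, 26, 89, 399, 847, 914]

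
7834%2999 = 1836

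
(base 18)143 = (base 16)18f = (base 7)1110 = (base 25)fo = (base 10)399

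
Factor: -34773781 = -1*7^2*19^1*41^1*911^1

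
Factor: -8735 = -1*5^1*1747^1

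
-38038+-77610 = -115648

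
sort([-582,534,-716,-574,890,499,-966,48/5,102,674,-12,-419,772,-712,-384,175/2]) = [-966,-716,-712,-582,-574,-419,-384,-12,48/5,175/2,102,499,534,674,772,890]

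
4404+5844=10248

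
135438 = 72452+62986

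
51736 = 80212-28476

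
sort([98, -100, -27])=[-100, -27, 98]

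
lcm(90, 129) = 3870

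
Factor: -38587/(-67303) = 17^(-1)*37^(-1)*47^1*107^(-1)*821^1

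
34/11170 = 17/5585 ≈ 0.00304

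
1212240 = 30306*40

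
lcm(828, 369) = 33948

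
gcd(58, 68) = 2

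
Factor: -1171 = -1 * 1171^1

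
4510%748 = 22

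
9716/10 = 971 + 3/5 = 971.60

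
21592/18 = 1199 + 5/9 ≈ 1199.56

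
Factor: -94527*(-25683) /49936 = 2^(-4)*3^6*7^1*389^1*1223^1*3121^(-1) = 2427736941/49936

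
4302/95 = 45 + 27/95 ≈ 45.28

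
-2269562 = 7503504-9773066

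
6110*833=5089630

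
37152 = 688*54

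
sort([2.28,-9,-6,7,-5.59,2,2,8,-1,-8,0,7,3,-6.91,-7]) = [-9,-8,-7,-6.91,-6,-5.59,-1,0,2,2,2.28,3,7,7,8]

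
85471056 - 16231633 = 69239423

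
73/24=3 + 1/24 ≈ 3.04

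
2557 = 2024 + 533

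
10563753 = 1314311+9249442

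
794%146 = 64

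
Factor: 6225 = 3^1 * 5^2 * 83^1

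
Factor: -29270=-1*2^1*5^1*2927^1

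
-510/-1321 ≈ 0.386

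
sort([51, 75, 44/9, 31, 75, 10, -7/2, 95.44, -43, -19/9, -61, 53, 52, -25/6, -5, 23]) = [-61, -43, -5, -25/6, -7/2, -19/9, 44/9, 10, 23, 31, 51, 52, 53, 75, 75, 95.44]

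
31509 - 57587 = -26078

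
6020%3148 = 2872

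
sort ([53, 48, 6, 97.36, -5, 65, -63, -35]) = [-63, -35, -5, 6, 48, 53, 65, 97.36]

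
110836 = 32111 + 78725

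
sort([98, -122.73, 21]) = [-122.73, 21, 98]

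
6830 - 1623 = 5207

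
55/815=11/163 ≈ 0.0675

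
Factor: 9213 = 3^1*37^1*83^1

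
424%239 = 185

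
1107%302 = 201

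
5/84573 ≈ 0.0000591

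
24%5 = 4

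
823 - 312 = 511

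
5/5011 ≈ 0.000998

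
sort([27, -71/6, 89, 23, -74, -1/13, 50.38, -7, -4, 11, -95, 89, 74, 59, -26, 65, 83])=[-95, -74, -26, -71/6, -7, -4, -1/13, 11, 23, 27, 50.38, 59, 65, 74, 83, 89, 89]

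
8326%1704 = 1510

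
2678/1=2678=2678.00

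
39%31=8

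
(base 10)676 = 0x2a4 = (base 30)mg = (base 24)144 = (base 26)100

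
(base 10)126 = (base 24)56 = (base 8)176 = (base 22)5g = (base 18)70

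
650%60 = 50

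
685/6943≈0.0987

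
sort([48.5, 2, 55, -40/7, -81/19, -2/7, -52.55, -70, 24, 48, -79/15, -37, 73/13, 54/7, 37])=[-70, -52.55, -37, -40/7, -79/15, -81/19, -2/7, 2, 73/13, 54/7, 24, 37, 48, 48.5, 55]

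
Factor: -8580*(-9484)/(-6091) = -1*2^4*3^1*5^1*11^1*13^1*2371^1*6091^(-1) = -81372720/6091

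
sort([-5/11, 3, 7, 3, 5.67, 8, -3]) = [-3, -5/11, 3, 3, 5.67, 7, 8]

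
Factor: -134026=-1*2^1*19^1*3527^1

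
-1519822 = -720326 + -799496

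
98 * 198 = 19404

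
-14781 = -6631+-8150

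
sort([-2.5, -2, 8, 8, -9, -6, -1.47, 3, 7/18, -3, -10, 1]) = [-10, -9, -6, -3, -2.5, -2, -1.47, 7/18, 1, 3, 8, 8]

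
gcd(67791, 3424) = 1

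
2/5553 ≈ 0.000360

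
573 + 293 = 866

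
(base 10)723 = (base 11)5a8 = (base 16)2d3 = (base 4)23103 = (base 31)na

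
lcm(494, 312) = 5928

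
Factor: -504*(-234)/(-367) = -1*2^4*3^4*7^1*13^1*367^(-1) = -117936/367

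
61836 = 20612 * 3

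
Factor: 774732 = 2^2 * 3^1 * 7^1 * 23^1 * 401^1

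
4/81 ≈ 0.0494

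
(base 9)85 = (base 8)115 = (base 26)2p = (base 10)77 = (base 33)2b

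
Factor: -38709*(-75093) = 3^3*11^1*17^1*23^1*25031^1 = 2906774937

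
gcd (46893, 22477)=7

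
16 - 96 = -80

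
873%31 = 5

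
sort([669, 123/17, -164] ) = [-164, 123/17, 669] 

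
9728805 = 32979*295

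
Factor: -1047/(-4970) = 2^(-1) * 3^1 * 5^(-1) * 7^(-1) * 71^(-1) * 349^1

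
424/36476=106/9119 ≈ 0.0116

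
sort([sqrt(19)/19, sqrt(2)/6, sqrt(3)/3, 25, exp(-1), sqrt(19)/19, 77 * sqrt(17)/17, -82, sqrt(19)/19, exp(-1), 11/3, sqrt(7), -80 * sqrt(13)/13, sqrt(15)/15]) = [-82, -80 * sqrt(13)/13, sqrt(19)/19, sqrt(19)/19, sqrt(19)/19, sqrt(2)/6, sqrt(15)/15, exp(-1), exp(-1), sqrt(3)/3, sqrt(7), 11/3, 77 * sqrt(17)/17, 25]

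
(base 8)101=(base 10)65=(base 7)122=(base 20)35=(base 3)2102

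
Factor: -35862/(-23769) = 2^1*3^(-1)*19^(-1)*43^1 = 86/57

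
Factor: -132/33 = -1 * 2^2 = -4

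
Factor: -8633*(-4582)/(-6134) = -1*29^1*79^1*89^1*97^1*3067^(-1) = -19778203/3067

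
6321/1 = 6321 = 6321.00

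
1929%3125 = 1929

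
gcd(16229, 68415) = 1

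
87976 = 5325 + 82651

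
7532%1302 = 1022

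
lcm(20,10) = 20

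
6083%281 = 182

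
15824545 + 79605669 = 95430214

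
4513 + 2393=6906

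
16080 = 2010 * 8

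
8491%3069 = 2353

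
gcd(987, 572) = 1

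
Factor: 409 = 409^1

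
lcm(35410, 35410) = 35410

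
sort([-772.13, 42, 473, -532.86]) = [-772.13, -532.86, 42, 473]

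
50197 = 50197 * 1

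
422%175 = 72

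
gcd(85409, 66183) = 1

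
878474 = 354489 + 523985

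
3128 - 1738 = 1390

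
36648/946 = 38+350/473 ≈ 38.74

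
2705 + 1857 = 4562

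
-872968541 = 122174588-995143129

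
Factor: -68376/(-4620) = 2^1*5^(-1)*37^1 = 74/5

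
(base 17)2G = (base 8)62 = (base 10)50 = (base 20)2A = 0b110010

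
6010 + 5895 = 11905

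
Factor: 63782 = 2^1*31891^1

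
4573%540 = 253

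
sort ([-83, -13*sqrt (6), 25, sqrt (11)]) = [-83, -13*sqrt (6), sqrt (11), 25]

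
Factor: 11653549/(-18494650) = -1 * 2^(-1) * 5^(-2) * 369893^(-1) * 11653549^1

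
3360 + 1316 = 4676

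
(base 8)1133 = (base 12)423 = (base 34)hp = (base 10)603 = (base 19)1ce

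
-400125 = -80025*5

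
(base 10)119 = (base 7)230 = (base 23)54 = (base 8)167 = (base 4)1313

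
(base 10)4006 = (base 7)14452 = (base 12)239a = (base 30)4dg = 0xfa6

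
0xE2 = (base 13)145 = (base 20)B6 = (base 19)BH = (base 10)226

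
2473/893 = 2 + 687/893 ≈ 2.77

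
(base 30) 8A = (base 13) 163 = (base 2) 11111010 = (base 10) 250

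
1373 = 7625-6252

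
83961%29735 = 24491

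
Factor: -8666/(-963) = 2^1*3^(-2)*7^1*107^(-1)*619^1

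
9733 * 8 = 77864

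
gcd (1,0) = 1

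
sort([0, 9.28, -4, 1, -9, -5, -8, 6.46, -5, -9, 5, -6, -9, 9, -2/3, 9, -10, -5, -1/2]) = [-10, -9, -9, -9, -8, -6, -5, -5, -5, -4, -2/3, -1/2, 0, 1, 5, 6.46, 9, 9, 9.28]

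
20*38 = 760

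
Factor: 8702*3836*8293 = 2^3*7^1*19^1*137^1*229^1*8293^1 = 276827571496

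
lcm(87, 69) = 2001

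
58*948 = 54984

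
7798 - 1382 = 6416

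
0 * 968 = 0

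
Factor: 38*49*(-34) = -1*2^2*7^2*17^1*19^1 = -63308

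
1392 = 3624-2232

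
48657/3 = 16219 = 16219.00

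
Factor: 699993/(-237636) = -1*2^(-2)*23^(-1)*271^1 = -271/92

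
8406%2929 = 2548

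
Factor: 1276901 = 577^1*2213^1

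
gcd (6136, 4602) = 1534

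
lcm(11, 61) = 671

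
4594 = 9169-4575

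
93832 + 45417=139249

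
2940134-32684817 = -29744683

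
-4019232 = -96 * 41867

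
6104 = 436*14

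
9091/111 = 81 + 100/111 ≈ 81.90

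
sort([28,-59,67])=[-59,28,67]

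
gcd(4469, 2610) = 1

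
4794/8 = 599 + 1/4 = 599.25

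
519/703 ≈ 0.738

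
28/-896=-1/32 ≈ -0.0313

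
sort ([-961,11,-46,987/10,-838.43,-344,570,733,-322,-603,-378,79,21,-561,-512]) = [-961,-838.43,-603,-561,-512,-378,-344,-322,-46,11,21,79,987/10,570,733]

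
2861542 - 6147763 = -3286221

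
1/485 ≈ 0.00206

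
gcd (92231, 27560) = 1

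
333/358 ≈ 0.930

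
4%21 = 4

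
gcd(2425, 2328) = 97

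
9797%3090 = 527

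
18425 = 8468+9957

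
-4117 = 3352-7469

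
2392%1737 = 655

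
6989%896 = 717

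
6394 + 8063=14457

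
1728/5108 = 432/1277 ≈ 0.338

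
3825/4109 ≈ 0.931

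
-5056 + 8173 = 3117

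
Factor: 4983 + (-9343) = -1 * 2^3 * 5^1 * 109^1 = -4360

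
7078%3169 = 740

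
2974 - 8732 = -5758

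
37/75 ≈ 0.493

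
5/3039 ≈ 0.00165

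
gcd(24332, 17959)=1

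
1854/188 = 927/94≈9.86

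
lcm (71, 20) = 1420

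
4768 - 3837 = 931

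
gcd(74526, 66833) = 1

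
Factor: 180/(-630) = -1 * 2^1 * 7^(-1) = -2/7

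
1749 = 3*583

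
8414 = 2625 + 5789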